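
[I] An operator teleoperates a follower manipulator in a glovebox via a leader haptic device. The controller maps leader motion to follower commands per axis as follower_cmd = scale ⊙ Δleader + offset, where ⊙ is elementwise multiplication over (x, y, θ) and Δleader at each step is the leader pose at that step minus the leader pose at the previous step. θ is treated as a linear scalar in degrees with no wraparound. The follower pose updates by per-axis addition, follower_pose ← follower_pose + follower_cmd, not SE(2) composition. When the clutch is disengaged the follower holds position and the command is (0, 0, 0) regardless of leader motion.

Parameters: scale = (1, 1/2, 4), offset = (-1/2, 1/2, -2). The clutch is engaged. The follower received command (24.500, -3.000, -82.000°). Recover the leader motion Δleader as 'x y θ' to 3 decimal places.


25.000 -7.000 -20.000

axis x: (24.500 − -1/2) / (1) = 25.000
axis y: (-3.000 − 1/2) / (1/2) = -7.000
axis θ: (-82.000 − -2) / (4) = -20.000


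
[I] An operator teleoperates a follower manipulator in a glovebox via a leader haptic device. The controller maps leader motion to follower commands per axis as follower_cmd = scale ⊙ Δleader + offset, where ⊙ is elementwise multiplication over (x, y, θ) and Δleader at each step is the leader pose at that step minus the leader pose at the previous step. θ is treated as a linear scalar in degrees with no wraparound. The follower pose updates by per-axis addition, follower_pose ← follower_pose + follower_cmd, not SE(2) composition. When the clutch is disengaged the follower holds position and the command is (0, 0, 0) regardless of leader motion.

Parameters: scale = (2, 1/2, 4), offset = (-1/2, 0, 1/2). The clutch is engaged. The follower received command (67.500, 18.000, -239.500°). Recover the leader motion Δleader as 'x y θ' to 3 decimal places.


axis x: (67.500 − -1/2) / (2) = 34.000
axis y: (18.000 − 0) / (1/2) = 36.000
axis θ: (-239.500 − 1/2) / (4) = -60.000

34.000 36.000 -60.000


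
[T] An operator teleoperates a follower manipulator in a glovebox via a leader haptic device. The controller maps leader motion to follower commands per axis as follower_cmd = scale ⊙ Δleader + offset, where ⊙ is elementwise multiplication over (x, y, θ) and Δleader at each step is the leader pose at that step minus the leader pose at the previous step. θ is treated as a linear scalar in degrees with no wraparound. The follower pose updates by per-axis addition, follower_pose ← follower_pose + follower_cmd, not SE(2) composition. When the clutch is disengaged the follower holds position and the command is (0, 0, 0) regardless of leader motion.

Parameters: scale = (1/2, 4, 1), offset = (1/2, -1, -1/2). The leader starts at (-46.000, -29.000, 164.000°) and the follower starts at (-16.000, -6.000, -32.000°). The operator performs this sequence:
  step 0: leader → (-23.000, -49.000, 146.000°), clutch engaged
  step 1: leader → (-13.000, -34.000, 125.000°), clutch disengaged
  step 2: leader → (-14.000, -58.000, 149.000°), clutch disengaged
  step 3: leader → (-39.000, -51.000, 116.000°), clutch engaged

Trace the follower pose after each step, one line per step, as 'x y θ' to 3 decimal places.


-4.000 -87.000 -50.500
-4.000 -87.000 -50.500
-4.000 -87.000 -50.500
-16.000 -60.000 -84.000

step 0: Δleader=(23.000, -20.000, -18.000°), engaged; cmd=(12.000, -81.000, -18.500°) → follower=(-4.000, -87.000, -50.500°)
step 1: Δleader=(10.000, 15.000, -21.000°), disengaged; cmd=(0,0,0) → follower holds at (-4.000, -87.000, -50.500°)
step 2: Δleader=(-1.000, -24.000, 24.000°), disengaged; cmd=(0,0,0) → follower holds at (-4.000, -87.000, -50.500°)
step 3: Δleader=(-25.000, 7.000, -33.000°), engaged; cmd=(-12.000, 27.000, -33.500°) → follower=(-16.000, -60.000, -84.000°)


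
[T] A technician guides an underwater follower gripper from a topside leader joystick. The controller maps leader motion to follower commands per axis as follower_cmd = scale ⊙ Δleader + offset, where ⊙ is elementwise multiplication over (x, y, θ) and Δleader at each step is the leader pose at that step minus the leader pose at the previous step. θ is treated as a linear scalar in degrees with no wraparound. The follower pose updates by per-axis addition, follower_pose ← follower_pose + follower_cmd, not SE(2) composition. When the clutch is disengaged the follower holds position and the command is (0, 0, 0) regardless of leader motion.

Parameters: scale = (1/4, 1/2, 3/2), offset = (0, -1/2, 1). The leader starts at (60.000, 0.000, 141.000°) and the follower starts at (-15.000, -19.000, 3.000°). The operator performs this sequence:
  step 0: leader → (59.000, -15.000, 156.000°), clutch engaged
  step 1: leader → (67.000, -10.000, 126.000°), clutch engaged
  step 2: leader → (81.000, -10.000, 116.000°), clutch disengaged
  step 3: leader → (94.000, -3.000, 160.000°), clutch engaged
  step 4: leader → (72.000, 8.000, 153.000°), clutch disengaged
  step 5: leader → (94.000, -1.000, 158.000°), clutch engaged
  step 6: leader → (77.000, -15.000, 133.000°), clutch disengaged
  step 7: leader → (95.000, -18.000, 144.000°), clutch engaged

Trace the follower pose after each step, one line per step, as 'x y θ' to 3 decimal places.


step 0: Δleader=(-1.000, -15.000, 15.000°), engaged; cmd=(-0.250, -8.000, 23.500°) → follower=(-15.250, -27.000, 26.500°)
step 1: Δleader=(8.000, 5.000, -30.000°), engaged; cmd=(2.000, 2.000, -44.000°) → follower=(-13.250, -25.000, -17.500°)
step 2: Δleader=(14.000, 0.000, -10.000°), disengaged; cmd=(0,0,0) → follower holds at (-13.250, -25.000, -17.500°)
step 3: Δleader=(13.000, 7.000, 44.000°), engaged; cmd=(3.250, 3.000, 67.000°) → follower=(-10.000, -22.000, 49.500°)
step 4: Δleader=(-22.000, 11.000, -7.000°), disengaged; cmd=(0,0,0) → follower holds at (-10.000, -22.000, 49.500°)
step 5: Δleader=(22.000, -9.000, 5.000°), engaged; cmd=(5.500, -5.000, 8.500°) → follower=(-4.500, -27.000, 58.000°)
step 6: Δleader=(-17.000, -14.000, -25.000°), disengaged; cmd=(0,0,0) → follower holds at (-4.500, -27.000, 58.000°)
step 7: Δleader=(18.000, -3.000, 11.000°), engaged; cmd=(4.500, -2.000, 17.500°) → follower=(0.000, -29.000, 75.500°)

-15.250 -27.000 26.500
-13.250 -25.000 -17.500
-13.250 -25.000 -17.500
-10.000 -22.000 49.500
-10.000 -22.000 49.500
-4.500 -27.000 58.000
-4.500 -27.000 58.000
0.000 -29.000 75.500


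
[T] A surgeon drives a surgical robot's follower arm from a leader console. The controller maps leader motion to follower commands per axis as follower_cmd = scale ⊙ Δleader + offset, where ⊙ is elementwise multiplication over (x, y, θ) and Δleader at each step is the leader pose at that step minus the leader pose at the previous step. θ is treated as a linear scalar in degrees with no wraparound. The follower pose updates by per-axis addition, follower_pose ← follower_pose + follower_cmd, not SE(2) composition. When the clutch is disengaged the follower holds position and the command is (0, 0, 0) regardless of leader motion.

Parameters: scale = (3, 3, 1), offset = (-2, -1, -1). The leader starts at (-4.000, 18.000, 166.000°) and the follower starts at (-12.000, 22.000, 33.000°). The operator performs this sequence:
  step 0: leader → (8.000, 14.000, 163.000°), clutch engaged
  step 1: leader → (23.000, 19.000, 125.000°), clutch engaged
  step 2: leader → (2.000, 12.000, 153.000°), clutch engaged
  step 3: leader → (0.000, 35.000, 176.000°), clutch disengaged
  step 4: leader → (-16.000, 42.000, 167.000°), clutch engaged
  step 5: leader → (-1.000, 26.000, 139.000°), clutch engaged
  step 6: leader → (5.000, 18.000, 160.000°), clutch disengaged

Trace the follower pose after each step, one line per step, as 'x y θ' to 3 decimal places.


step 0: Δleader=(12.000, -4.000, -3.000°), engaged; cmd=(34.000, -13.000, -4.000°) → follower=(22.000, 9.000, 29.000°)
step 1: Δleader=(15.000, 5.000, -38.000°), engaged; cmd=(43.000, 14.000, -39.000°) → follower=(65.000, 23.000, -10.000°)
step 2: Δleader=(-21.000, -7.000, 28.000°), engaged; cmd=(-65.000, -22.000, 27.000°) → follower=(0.000, 1.000, 17.000°)
step 3: Δleader=(-2.000, 23.000, 23.000°), disengaged; cmd=(0,0,0) → follower holds at (0.000, 1.000, 17.000°)
step 4: Δleader=(-16.000, 7.000, -9.000°), engaged; cmd=(-50.000, 20.000, -10.000°) → follower=(-50.000, 21.000, 7.000°)
step 5: Δleader=(15.000, -16.000, -28.000°), engaged; cmd=(43.000, -49.000, -29.000°) → follower=(-7.000, -28.000, -22.000°)
step 6: Δleader=(6.000, -8.000, 21.000°), disengaged; cmd=(0,0,0) → follower holds at (-7.000, -28.000, -22.000°)

22.000 9.000 29.000
65.000 23.000 -10.000
0.000 1.000 17.000
0.000 1.000 17.000
-50.000 21.000 7.000
-7.000 -28.000 -22.000
-7.000 -28.000 -22.000


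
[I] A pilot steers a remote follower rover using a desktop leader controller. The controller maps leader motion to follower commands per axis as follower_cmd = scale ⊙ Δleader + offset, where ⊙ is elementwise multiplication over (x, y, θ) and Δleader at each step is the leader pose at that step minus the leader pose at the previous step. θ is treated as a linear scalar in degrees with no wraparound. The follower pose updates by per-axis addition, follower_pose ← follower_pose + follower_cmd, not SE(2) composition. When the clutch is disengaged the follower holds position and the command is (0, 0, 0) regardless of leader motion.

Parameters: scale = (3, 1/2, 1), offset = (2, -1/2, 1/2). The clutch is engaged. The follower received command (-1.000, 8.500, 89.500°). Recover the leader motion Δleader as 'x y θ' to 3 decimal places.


-1.000 18.000 89.000

axis x: (-1.000 − 2) / (3) = -1.000
axis y: (8.500 − -1/2) / (1/2) = 18.000
axis θ: (89.500 − 1/2) / (1) = 89.000


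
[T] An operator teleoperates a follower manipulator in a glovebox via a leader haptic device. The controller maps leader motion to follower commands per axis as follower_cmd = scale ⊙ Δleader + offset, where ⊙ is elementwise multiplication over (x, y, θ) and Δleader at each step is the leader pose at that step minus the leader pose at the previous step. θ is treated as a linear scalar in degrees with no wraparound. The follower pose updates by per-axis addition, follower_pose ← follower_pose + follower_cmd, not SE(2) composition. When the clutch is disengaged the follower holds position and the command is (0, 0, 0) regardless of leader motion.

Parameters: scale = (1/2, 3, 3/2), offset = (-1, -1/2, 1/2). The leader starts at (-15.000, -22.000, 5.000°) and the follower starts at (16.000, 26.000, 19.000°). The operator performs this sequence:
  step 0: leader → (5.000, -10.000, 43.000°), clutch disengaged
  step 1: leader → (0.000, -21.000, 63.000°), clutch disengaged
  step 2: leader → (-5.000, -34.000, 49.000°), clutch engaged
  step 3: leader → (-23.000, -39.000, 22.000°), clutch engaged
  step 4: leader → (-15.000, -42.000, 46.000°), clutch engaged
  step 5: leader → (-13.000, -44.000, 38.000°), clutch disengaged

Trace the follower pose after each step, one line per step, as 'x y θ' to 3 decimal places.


step 0: Δleader=(20.000, 12.000, 38.000°), disengaged; cmd=(0,0,0) → follower holds at (16.000, 26.000, 19.000°)
step 1: Δleader=(-5.000, -11.000, 20.000°), disengaged; cmd=(0,0,0) → follower holds at (16.000, 26.000, 19.000°)
step 2: Δleader=(-5.000, -13.000, -14.000°), engaged; cmd=(-3.500, -39.500, -20.500°) → follower=(12.500, -13.500, -1.500°)
step 3: Δleader=(-18.000, -5.000, -27.000°), engaged; cmd=(-10.000, -15.500, -40.000°) → follower=(2.500, -29.000, -41.500°)
step 4: Δleader=(8.000, -3.000, 24.000°), engaged; cmd=(3.000, -9.500, 36.500°) → follower=(5.500, -38.500, -5.000°)
step 5: Δleader=(2.000, -2.000, -8.000°), disengaged; cmd=(0,0,0) → follower holds at (5.500, -38.500, -5.000°)

16.000 26.000 19.000
16.000 26.000 19.000
12.500 -13.500 -1.500
2.500 -29.000 -41.500
5.500 -38.500 -5.000
5.500 -38.500 -5.000


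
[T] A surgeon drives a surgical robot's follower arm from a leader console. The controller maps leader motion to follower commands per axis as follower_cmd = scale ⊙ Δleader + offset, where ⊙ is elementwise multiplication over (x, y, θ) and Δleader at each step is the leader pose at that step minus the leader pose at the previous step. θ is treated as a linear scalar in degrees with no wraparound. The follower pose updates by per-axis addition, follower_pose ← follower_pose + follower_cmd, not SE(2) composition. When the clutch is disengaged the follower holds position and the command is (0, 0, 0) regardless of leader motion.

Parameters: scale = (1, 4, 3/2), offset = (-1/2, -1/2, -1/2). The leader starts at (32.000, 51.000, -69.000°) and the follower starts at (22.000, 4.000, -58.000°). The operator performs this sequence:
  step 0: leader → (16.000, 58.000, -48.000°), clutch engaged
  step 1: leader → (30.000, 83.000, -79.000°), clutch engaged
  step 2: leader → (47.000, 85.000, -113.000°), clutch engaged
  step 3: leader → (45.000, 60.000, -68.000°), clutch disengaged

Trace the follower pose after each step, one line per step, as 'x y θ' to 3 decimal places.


5.500 31.500 -27.000
19.000 131.000 -74.000
35.500 138.500 -125.500
35.500 138.500 -125.500

step 0: Δleader=(-16.000, 7.000, 21.000°), engaged; cmd=(-16.500, 27.500, 31.000°) → follower=(5.500, 31.500, -27.000°)
step 1: Δleader=(14.000, 25.000, -31.000°), engaged; cmd=(13.500, 99.500, -47.000°) → follower=(19.000, 131.000, -74.000°)
step 2: Δleader=(17.000, 2.000, -34.000°), engaged; cmd=(16.500, 7.500, -51.500°) → follower=(35.500, 138.500, -125.500°)
step 3: Δleader=(-2.000, -25.000, 45.000°), disengaged; cmd=(0,0,0) → follower holds at (35.500, 138.500, -125.500°)


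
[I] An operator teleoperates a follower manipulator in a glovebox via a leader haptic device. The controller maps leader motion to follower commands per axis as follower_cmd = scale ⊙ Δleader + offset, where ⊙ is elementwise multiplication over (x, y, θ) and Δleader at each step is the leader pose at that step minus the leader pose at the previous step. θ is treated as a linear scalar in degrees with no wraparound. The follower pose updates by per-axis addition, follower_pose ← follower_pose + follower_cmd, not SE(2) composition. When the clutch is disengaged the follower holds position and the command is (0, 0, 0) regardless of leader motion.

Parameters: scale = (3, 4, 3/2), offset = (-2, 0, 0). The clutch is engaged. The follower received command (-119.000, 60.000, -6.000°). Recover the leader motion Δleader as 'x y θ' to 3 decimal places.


axis x: (-119.000 − -2) / (3) = -39.000
axis y: (60.000 − 0) / (4) = 15.000
axis θ: (-6.000 − 0) / (3/2) = -4.000

-39.000 15.000 -4.000


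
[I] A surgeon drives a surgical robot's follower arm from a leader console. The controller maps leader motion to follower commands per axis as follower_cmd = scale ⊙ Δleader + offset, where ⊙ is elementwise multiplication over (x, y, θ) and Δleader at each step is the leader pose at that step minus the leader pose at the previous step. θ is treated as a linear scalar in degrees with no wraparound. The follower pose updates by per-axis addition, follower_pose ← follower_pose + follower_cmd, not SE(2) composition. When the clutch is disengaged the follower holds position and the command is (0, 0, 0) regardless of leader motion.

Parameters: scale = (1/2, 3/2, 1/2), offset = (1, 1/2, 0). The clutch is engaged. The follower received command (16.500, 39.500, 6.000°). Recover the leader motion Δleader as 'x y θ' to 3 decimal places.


31.000 26.000 12.000

axis x: (16.500 − 1) / (1/2) = 31.000
axis y: (39.500 − 1/2) / (3/2) = 26.000
axis θ: (6.000 − 0) / (1/2) = 12.000


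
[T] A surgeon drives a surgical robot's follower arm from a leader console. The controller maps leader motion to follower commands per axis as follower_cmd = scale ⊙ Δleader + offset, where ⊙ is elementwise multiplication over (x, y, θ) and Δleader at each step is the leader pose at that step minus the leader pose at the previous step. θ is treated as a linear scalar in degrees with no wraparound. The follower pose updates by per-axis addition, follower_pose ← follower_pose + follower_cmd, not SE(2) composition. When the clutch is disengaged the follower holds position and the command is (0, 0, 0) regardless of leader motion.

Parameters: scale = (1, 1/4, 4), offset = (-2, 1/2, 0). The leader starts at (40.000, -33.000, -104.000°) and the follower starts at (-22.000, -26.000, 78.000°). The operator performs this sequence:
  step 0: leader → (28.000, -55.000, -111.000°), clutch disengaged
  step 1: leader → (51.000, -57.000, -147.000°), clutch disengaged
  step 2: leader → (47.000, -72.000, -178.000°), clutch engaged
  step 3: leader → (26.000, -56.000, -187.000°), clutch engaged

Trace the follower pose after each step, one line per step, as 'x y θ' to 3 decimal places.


step 0: Δleader=(-12.000, -22.000, -7.000°), disengaged; cmd=(0,0,0) → follower holds at (-22.000, -26.000, 78.000°)
step 1: Δleader=(23.000, -2.000, -36.000°), disengaged; cmd=(0,0,0) → follower holds at (-22.000, -26.000, 78.000°)
step 2: Δleader=(-4.000, -15.000, -31.000°), engaged; cmd=(-6.000, -3.250, -124.000°) → follower=(-28.000, -29.250, -46.000°)
step 3: Δleader=(-21.000, 16.000, -9.000°), engaged; cmd=(-23.000, 4.500, -36.000°) → follower=(-51.000, -24.750, -82.000°)

-22.000 -26.000 78.000
-22.000 -26.000 78.000
-28.000 -29.250 -46.000
-51.000 -24.750 -82.000


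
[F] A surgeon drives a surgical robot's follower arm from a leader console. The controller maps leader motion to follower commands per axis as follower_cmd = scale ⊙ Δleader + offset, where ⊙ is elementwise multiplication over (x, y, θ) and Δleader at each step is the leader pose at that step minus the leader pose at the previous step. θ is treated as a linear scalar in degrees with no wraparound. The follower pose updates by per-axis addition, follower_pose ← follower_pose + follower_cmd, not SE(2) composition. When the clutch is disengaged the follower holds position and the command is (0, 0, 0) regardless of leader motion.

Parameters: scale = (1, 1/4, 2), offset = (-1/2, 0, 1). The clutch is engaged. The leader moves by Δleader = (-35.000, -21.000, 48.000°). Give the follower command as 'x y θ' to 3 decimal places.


-35.500 -5.250 97.000

axis x: 1·-35.000 + -1/2 = -35.500
axis y: 1/4·-21.000 + 0 = -5.250
axis θ: 2·48.000 + 1 = 97.000


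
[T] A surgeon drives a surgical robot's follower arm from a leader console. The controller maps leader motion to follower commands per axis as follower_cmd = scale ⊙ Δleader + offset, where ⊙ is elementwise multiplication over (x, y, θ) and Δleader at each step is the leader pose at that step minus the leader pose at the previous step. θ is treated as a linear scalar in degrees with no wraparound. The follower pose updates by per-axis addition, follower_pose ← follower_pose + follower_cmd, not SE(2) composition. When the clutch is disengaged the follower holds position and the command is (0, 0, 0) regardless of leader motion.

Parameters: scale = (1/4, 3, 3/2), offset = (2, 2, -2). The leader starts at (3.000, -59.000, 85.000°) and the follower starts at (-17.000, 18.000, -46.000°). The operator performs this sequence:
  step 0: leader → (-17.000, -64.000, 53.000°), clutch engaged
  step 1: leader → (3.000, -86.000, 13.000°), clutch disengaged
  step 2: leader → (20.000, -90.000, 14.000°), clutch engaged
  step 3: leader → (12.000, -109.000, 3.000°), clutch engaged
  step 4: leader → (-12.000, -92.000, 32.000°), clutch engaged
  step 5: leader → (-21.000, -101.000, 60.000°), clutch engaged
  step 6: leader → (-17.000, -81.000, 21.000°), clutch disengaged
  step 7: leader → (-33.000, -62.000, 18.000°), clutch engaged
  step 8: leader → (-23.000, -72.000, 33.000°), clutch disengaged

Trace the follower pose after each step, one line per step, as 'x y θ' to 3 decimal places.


step 0: Δleader=(-20.000, -5.000, -32.000°), engaged; cmd=(-3.000, -13.000, -50.000°) → follower=(-20.000, 5.000, -96.000°)
step 1: Δleader=(20.000, -22.000, -40.000°), disengaged; cmd=(0,0,0) → follower holds at (-20.000, 5.000, -96.000°)
step 2: Δleader=(17.000, -4.000, 1.000°), engaged; cmd=(6.250, -10.000, -0.500°) → follower=(-13.750, -5.000, -96.500°)
step 3: Δleader=(-8.000, -19.000, -11.000°), engaged; cmd=(0.000, -55.000, -18.500°) → follower=(-13.750, -60.000, -115.000°)
step 4: Δleader=(-24.000, 17.000, 29.000°), engaged; cmd=(-4.000, 53.000, 41.500°) → follower=(-17.750, -7.000, -73.500°)
step 5: Δleader=(-9.000, -9.000, 28.000°), engaged; cmd=(-0.250, -25.000, 40.000°) → follower=(-18.000, -32.000, -33.500°)
step 6: Δleader=(4.000, 20.000, -39.000°), disengaged; cmd=(0,0,0) → follower holds at (-18.000, -32.000, -33.500°)
step 7: Δleader=(-16.000, 19.000, -3.000°), engaged; cmd=(-2.000, 59.000, -6.500°) → follower=(-20.000, 27.000, -40.000°)
step 8: Δleader=(10.000, -10.000, 15.000°), disengaged; cmd=(0,0,0) → follower holds at (-20.000, 27.000, -40.000°)

-20.000 5.000 -96.000
-20.000 5.000 -96.000
-13.750 -5.000 -96.500
-13.750 -60.000 -115.000
-17.750 -7.000 -73.500
-18.000 -32.000 -33.500
-18.000 -32.000 -33.500
-20.000 27.000 -40.000
-20.000 27.000 -40.000


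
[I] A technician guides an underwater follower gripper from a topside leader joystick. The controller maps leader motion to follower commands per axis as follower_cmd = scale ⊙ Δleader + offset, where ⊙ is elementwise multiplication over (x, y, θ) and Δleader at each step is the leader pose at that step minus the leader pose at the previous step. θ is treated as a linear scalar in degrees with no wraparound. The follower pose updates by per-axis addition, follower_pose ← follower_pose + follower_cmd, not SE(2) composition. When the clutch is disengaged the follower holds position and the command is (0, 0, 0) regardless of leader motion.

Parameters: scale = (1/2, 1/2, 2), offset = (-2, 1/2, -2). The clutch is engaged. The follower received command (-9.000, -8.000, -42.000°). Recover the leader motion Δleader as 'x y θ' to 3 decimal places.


-14.000 -17.000 -20.000

axis x: (-9.000 − -2) / (1/2) = -14.000
axis y: (-8.000 − 1/2) / (1/2) = -17.000
axis θ: (-42.000 − -2) / (2) = -20.000


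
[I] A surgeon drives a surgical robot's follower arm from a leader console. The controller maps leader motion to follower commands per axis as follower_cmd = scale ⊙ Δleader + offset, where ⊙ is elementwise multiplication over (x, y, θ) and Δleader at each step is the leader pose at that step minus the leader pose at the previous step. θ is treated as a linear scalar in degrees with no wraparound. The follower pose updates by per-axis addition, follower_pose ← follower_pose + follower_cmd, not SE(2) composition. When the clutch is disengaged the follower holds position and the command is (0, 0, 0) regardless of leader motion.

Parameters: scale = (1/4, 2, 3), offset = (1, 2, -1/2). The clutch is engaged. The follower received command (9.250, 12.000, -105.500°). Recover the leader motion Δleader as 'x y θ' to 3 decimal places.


33.000 5.000 -35.000

axis x: (9.250 − 1) / (1/4) = 33.000
axis y: (12.000 − 2) / (2) = 5.000
axis θ: (-105.500 − -1/2) / (3) = -35.000


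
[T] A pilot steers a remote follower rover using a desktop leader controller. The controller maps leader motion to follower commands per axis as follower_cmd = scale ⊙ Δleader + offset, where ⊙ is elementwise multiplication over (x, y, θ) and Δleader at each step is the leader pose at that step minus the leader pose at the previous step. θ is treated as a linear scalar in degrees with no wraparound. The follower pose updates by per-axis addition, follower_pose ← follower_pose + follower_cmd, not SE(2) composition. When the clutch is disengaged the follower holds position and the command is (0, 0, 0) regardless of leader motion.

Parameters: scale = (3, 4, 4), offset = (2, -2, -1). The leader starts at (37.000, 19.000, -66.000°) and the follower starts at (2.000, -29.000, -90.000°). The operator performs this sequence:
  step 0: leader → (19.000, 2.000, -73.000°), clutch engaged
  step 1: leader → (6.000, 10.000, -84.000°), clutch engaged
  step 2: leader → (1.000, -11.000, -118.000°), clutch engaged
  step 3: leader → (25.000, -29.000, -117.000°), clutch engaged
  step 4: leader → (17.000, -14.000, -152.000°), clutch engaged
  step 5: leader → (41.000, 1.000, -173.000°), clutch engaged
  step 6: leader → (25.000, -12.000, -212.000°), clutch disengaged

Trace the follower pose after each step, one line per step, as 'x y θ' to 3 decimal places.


-50.000 -99.000 -119.000
-87.000 -69.000 -164.000
-100.000 -155.000 -301.000
-26.000 -229.000 -298.000
-48.000 -171.000 -439.000
26.000 -113.000 -524.000
26.000 -113.000 -524.000

step 0: Δleader=(-18.000, -17.000, -7.000°), engaged; cmd=(-52.000, -70.000, -29.000°) → follower=(-50.000, -99.000, -119.000°)
step 1: Δleader=(-13.000, 8.000, -11.000°), engaged; cmd=(-37.000, 30.000, -45.000°) → follower=(-87.000, -69.000, -164.000°)
step 2: Δleader=(-5.000, -21.000, -34.000°), engaged; cmd=(-13.000, -86.000, -137.000°) → follower=(-100.000, -155.000, -301.000°)
step 3: Δleader=(24.000, -18.000, 1.000°), engaged; cmd=(74.000, -74.000, 3.000°) → follower=(-26.000, -229.000, -298.000°)
step 4: Δleader=(-8.000, 15.000, -35.000°), engaged; cmd=(-22.000, 58.000, -141.000°) → follower=(-48.000, -171.000, -439.000°)
step 5: Δleader=(24.000, 15.000, -21.000°), engaged; cmd=(74.000, 58.000, -85.000°) → follower=(26.000, -113.000, -524.000°)
step 6: Δleader=(-16.000, -13.000, -39.000°), disengaged; cmd=(0,0,0) → follower holds at (26.000, -113.000, -524.000°)


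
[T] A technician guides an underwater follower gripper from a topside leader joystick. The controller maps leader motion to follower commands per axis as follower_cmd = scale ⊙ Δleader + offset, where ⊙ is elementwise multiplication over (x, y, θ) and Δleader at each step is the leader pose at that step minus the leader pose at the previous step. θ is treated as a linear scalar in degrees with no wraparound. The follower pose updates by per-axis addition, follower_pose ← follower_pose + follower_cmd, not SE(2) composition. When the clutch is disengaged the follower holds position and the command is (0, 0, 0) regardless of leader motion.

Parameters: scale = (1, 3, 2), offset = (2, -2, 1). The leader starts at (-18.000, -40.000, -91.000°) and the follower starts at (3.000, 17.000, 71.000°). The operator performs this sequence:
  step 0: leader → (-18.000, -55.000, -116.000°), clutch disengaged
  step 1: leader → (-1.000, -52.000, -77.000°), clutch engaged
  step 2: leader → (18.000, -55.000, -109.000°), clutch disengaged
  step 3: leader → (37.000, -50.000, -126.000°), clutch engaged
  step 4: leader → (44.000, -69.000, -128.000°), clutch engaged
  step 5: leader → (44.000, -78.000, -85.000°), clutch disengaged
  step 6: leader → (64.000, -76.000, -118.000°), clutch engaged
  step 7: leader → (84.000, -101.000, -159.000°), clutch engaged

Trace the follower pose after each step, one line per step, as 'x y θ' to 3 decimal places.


step 0: Δleader=(0.000, -15.000, -25.000°), disengaged; cmd=(0,0,0) → follower holds at (3.000, 17.000, 71.000°)
step 1: Δleader=(17.000, 3.000, 39.000°), engaged; cmd=(19.000, 7.000, 79.000°) → follower=(22.000, 24.000, 150.000°)
step 2: Δleader=(19.000, -3.000, -32.000°), disengaged; cmd=(0,0,0) → follower holds at (22.000, 24.000, 150.000°)
step 3: Δleader=(19.000, 5.000, -17.000°), engaged; cmd=(21.000, 13.000, -33.000°) → follower=(43.000, 37.000, 117.000°)
step 4: Δleader=(7.000, -19.000, -2.000°), engaged; cmd=(9.000, -59.000, -3.000°) → follower=(52.000, -22.000, 114.000°)
step 5: Δleader=(0.000, -9.000, 43.000°), disengaged; cmd=(0,0,0) → follower holds at (52.000, -22.000, 114.000°)
step 6: Δleader=(20.000, 2.000, -33.000°), engaged; cmd=(22.000, 4.000, -65.000°) → follower=(74.000, -18.000, 49.000°)
step 7: Δleader=(20.000, -25.000, -41.000°), engaged; cmd=(22.000, -77.000, -81.000°) → follower=(96.000, -95.000, -32.000°)

3.000 17.000 71.000
22.000 24.000 150.000
22.000 24.000 150.000
43.000 37.000 117.000
52.000 -22.000 114.000
52.000 -22.000 114.000
74.000 -18.000 49.000
96.000 -95.000 -32.000


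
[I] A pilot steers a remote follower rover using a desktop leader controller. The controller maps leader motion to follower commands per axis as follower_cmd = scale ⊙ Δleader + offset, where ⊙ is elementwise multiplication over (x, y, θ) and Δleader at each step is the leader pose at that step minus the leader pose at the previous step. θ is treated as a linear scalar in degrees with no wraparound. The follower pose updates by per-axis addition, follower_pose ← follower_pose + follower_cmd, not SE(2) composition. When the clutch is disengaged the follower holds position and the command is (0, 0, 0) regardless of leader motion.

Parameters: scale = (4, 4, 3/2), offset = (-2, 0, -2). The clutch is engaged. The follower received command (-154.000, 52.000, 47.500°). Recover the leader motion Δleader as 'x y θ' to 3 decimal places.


-38.000 13.000 33.000

axis x: (-154.000 − -2) / (4) = -38.000
axis y: (52.000 − 0) / (4) = 13.000
axis θ: (47.500 − -2) / (3/2) = 33.000


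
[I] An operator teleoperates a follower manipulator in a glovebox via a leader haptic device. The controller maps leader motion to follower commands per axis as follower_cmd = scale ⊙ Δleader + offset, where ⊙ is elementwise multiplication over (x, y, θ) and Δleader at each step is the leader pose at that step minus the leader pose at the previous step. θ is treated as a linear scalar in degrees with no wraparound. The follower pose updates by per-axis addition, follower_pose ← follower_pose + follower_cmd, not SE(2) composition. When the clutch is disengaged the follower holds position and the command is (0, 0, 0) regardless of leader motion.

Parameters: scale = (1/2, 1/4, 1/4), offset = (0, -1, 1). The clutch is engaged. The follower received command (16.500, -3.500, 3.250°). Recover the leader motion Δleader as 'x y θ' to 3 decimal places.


33.000 -10.000 9.000

axis x: (16.500 − 0) / (1/2) = 33.000
axis y: (-3.500 − -1) / (1/4) = -10.000
axis θ: (3.250 − 1) / (1/4) = 9.000


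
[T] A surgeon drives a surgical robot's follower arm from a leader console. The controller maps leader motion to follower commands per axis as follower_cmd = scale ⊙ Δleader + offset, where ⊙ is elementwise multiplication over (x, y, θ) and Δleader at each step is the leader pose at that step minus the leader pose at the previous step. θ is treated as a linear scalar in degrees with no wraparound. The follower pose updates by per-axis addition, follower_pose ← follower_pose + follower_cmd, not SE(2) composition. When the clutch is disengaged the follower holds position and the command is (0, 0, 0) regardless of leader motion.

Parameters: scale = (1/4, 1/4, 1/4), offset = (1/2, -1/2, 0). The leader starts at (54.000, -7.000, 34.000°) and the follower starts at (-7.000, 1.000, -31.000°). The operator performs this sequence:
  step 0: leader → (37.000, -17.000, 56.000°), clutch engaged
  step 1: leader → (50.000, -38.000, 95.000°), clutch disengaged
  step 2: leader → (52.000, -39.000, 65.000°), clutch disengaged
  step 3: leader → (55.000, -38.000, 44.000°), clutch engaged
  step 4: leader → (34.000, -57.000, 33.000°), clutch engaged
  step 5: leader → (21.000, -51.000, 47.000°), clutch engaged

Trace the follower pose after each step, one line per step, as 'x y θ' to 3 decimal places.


step 0: Δleader=(-17.000, -10.000, 22.000°), engaged; cmd=(-3.750, -3.000, 5.500°) → follower=(-10.750, -2.000, -25.500°)
step 1: Δleader=(13.000, -21.000, 39.000°), disengaged; cmd=(0,0,0) → follower holds at (-10.750, -2.000, -25.500°)
step 2: Δleader=(2.000, -1.000, -30.000°), disengaged; cmd=(0,0,0) → follower holds at (-10.750, -2.000, -25.500°)
step 3: Δleader=(3.000, 1.000, -21.000°), engaged; cmd=(1.250, -0.250, -5.250°) → follower=(-9.500, -2.250, -30.750°)
step 4: Δleader=(-21.000, -19.000, -11.000°), engaged; cmd=(-4.750, -5.250, -2.750°) → follower=(-14.250, -7.500, -33.500°)
step 5: Δleader=(-13.000, 6.000, 14.000°), engaged; cmd=(-2.750, 1.000, 3.500°) → follower=(-17.000, -6.500, -30.000°)

-10.750 -2.000 -25.500
-10.750 -2.000 -25.500
-10.750 -2.000 -25.500
-9.500 -2.250 -30.750
-14.250 -7.500 -33.500
-17.000 -6.500 -30.000


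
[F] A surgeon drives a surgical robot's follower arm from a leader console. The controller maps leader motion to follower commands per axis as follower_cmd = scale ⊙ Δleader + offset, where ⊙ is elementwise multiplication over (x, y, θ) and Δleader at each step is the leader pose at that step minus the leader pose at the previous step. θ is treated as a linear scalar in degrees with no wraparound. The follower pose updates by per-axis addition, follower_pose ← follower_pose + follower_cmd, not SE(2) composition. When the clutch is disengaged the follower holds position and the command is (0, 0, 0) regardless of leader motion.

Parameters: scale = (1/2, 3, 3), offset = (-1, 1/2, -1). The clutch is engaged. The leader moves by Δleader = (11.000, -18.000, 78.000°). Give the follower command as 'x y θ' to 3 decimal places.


4.500 -53.500 233.000

axis x: 1/2·11.000 + -1 = 4.500
axis y: 3·-18.000 + 1/2 = -53.500
axis θ: 3·78.000 + -1 = 233.000


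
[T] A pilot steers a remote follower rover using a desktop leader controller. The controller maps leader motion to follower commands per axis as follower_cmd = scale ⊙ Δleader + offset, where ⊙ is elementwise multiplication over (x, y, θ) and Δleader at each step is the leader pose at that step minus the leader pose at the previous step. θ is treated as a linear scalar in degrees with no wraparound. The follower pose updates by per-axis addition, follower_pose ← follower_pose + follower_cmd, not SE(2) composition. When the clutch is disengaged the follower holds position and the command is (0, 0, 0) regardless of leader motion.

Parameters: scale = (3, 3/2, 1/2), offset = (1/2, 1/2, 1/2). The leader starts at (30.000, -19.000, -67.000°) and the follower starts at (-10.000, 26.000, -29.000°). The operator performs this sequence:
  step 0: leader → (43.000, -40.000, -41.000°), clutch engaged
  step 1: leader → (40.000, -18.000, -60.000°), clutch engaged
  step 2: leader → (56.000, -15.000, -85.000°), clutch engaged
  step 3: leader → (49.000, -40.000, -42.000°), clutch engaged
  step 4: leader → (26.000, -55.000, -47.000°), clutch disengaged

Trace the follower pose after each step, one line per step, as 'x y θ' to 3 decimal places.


29.500 -5.000 -15.500
21.000 28.500 -24.500
69.500 33.500 -36.500
49.000 -3.500 -14.500
49.000 -3.500 -14.500

step 0: Δleader=(13.000, -21.000, 26.000°), engaged; cmd=(39.500, -31.000, 13.500°) → follower=(29.500, -5.000, -15.500°)
step 1: Δleader=(-3.000, 22.000, -19.000°), engaged; cmd=(-8.500, 33.500, -9.000°) → follower=(21.000, 28.500, -24.500°)
step 2: Δleader=(16.000, 3.000, -25.000°), engaged; cmd=(48.500, 5.000, -12.000°) → follower=(69.500, 33.500, -36.500°)
step 3: Δleader=(-7.000, -25.000, 43.000°), engaged; cmd=(-20.500, -37.000, 22.000°) → follower=(49.000, -3.500, -14.500°)
step 4: Δleader=(-23.000, -15.000, -5.000°), disengaged; cmd=(0,0,0) → follower holds at (49.000, -3.500, -14.500°)


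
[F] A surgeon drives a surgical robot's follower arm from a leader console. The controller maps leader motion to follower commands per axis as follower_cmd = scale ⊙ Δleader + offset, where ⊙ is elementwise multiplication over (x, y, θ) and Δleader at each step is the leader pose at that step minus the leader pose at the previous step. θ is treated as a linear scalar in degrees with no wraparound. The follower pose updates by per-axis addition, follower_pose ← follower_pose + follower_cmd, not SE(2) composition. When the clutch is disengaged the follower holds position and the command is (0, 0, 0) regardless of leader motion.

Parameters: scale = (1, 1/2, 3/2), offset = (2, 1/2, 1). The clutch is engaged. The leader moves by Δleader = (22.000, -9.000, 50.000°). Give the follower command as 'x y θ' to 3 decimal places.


axis x: 1·22.000 + 2 = 24.000
axis y: 1/2·-9.000 + 1/2 = -4.000
axis θ: 3/2·50.000 + 1 = 76.000

24.000 -4.000 76.000


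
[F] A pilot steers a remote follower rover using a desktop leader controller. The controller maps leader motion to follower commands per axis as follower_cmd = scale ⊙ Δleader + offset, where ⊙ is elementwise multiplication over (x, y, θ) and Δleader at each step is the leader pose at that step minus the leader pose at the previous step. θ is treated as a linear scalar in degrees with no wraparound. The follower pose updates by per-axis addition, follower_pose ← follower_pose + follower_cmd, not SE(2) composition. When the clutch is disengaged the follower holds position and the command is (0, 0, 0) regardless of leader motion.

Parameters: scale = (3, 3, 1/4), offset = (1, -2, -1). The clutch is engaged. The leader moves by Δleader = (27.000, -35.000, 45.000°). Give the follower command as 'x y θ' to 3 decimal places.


82.000 -107.000 10.250

axis x: 3·27.000 + 1 = 82.000
axis y: 3·-35.000 + -2 = -107.000
axis θ: 1/4·45.000 + -1 = 10.250


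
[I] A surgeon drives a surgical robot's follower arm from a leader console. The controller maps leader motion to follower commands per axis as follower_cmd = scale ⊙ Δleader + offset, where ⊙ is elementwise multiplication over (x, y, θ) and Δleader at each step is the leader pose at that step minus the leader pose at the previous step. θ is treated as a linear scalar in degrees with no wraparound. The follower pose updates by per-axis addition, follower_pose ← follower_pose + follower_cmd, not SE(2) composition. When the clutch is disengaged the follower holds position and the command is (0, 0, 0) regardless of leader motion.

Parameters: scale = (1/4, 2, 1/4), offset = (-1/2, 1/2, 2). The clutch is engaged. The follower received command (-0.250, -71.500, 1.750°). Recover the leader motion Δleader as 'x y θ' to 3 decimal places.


axis x: (-0.250 − -1/2) / (1/4) = 1.000
axis y: (-71.500 − 1/2) / (2) = -36.000
axis θ: (1.750 − 2) / (1/4) = -1.000

1.000 -36.000 -1.000


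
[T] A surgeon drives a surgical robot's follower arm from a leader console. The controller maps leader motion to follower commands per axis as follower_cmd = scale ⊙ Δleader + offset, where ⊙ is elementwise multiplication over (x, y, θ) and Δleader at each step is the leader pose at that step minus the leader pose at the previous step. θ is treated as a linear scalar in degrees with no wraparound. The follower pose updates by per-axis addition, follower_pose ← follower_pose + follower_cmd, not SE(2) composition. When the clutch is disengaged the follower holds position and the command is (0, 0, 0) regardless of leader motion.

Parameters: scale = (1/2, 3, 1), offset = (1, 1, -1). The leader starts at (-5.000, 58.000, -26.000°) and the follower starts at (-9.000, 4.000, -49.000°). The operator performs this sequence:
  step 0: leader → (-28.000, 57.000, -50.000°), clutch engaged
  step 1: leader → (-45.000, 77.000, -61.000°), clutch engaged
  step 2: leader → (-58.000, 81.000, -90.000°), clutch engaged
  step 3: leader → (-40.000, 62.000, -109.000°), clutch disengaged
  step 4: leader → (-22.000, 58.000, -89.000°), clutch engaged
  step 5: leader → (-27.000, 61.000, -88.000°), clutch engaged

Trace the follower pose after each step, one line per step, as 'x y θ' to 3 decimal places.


step 0: Δleader=(-23.000, -1.000, -24.000°), engaged; cmd=(-10.500, -2.000, -25.000°) → follower=(-19.500, 2.000, -74.000°)
step 1: Δleader=(-17.000, 20.000, -11.000°), engaged; cmd=(-7.500, 61.000, -12.000°) → follower=(-27.000, 63.000, -86.000°)
step 2: Δleader=(-13.000, 4.000, -29.000°), engaged; cmd=(-5.500, 13.000, -30.000°) → follower=(-32.500, 76.000, -116.000°)
step 3: Δleader=(18.000, -19.000, -19.000°), disengaged; cmd=(0,0,0) → follower holds at (-32.500, 76.000, -116.000°)
step 4: Δleader=(18.000, -4.000, 20.000°), engaged; cmd=(10.000, -11.000, 19.000°) → follower=(-22.500, 65.000, -97.000°)
step 5: Δleader=(-5.000, 3.000, 1.000°), engaged; cmd=(-1.500, 10.000, 0.000°) → follower=(-24.000, 75.000, -97.000°)

-19.500 2.000 -74.000
-27.000 63.000 -86.000
-32.500 76.000 -116.000
-32.500 76.000 -116.000
-22.500 65.000 -97.000
-24.000 75.000 -97.000
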